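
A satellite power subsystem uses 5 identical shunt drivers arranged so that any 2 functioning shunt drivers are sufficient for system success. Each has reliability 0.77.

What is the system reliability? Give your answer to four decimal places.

0.9886

R = Σ_{i=2}^{5} C(5,i) p^i (1−p)^{5−i} with p = 0.77
C(5,2)·0.77^2·0.23^3 = 0.072138
C(5,3)·0.77^3·0.23^2 = 0.241506
C(5,4)·0.77^4·0.23^1 = 0.404260
C(5,5)·0.77^5·0.23^0 = 0.270678
Sum = 0.9886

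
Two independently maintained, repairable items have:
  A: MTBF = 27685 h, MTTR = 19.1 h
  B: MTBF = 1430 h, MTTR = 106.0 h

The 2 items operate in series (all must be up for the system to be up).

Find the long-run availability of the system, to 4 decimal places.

0.9303

A(A) = MTBF/(MTBF+MTTR) = 27685/(27685+19.1) = 0.999311
A(B) = MTBF/(MTBF+MTTR) = 1430/(1430+106.0) = 0.930990
Series availability: 0.999311 × 0.930990 = 0.9303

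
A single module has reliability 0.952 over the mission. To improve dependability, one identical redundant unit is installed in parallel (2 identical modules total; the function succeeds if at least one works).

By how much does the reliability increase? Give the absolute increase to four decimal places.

0.0457

R_before = 0.952
R_after = 1 − (1 − 0.952)^2 = 0.9977
ΔR = 0.9977 − 0.952 = 0.0457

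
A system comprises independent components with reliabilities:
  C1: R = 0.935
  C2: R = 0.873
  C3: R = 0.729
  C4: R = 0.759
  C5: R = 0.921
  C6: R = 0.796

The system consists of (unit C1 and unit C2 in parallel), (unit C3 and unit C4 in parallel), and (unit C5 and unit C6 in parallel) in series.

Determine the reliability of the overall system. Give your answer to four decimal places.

Parallel (C1 and C2): 1 − (1 − 0.935000)(1 − 0.873000) = 0.991745
Parallel (C3 and C4): 1 − (1 − 0.729000)(1 − 0.759000) = 0.934689
Parallel (C5 and C6): 1 − (1 − 0.921000)(1 − 0.796000) = 0.983884
Series ([0.991745], [0.934689], and [0.983884]): 0.991745 × 0.934689 × 0.983884 = 0.9120

0.9120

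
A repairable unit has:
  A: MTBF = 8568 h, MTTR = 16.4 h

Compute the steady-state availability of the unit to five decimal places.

0.99809

A(A) = MTBF/(MTBF+MTTR) = 8568/(8568+16.4) = 0.99809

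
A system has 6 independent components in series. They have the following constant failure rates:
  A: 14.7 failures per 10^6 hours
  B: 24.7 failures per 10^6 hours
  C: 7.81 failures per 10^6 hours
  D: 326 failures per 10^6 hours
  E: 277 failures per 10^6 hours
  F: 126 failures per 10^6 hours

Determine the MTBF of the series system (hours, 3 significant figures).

1290

Series of exponential components: λ_sys = Σ λ_i
λ_sys = 0.0000147 + 0.0000247 + 0.00000781 + 0.000326 + 0.000277 + 0.000126 = 7.7621e-04 /h
MTBF = 1 / λ_sys = 1290 h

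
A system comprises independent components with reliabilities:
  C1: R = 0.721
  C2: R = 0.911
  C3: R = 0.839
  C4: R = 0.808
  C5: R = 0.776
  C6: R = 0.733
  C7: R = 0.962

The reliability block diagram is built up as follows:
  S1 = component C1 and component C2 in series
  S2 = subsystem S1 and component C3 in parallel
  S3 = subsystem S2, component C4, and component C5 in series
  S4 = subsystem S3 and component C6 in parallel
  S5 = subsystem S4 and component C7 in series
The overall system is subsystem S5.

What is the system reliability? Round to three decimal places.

0.857

Series (C1 and C2): 0.72100 × 0.91100 = 0.65683
Parallel ([0.65683] and C3): 1 − (1 − 0.65683)(1 − 0.83900) = 0.94475
Series ([0.94475], C4, and C5): 0.94475 × 0.80800 × 0.77600 = 0.59237
Parallel ([0.59237] and C6): 1 − (1 − 0.59237)(1 − 0.73300) = 0.89116
Series ([0.89116] and C7): 0.89116 × 0.96200 = 0.857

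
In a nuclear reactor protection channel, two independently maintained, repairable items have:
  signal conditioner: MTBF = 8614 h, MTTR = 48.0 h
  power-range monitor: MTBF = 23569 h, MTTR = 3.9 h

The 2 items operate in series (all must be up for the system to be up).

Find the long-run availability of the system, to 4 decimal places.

0.9943

A(signal conditioner) = MTBF/(MTBF+MTTR) = 8614/(8614+48.0) = 0.994459
A(power-range monitor) = MTBF/(MTBF+MTTR) = 23569/(23569+3.9) = 0.999835
Series availability: 0.994459 × 0.999835 = 0.9943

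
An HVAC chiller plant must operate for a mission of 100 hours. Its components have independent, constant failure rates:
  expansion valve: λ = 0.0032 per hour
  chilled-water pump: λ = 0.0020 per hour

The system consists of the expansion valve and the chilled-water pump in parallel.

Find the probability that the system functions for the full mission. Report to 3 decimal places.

0.950

R(expansion valve) = exp(−0.0032 × 100) = 0.72615
R(chilled-water pump) = exp(−0.0020 × 100) = 0.81873
Parallel (expansion valve and chilled-water pump): 1 − (1 − 0.72615)(1 − 0.81873) = 0.950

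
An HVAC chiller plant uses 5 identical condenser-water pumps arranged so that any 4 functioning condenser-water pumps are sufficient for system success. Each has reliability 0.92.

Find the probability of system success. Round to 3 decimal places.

R = Σ_{i=4}^{5} C(5,i) p^i (1−p)^{5−i} with p = 0.92
C(5,4)·0.92^4·0.08^1 = 0.28656
C(5,5)·0.92^5·0.08^0 = 0.65908
Sum = 0.946

0.946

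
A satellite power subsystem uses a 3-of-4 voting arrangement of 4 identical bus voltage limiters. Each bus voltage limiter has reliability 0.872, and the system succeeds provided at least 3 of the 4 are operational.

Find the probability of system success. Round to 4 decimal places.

0.9177

R = Σ_{i=3}^{4} C(4,i) p^i (1−p)^{4−i} with p = 0.872
C(4,3)·0.872^3·0.128^1 = 0.339484
C(4,4)·0.872^4·0.128^0 = 0.578184
Sum = 0.9177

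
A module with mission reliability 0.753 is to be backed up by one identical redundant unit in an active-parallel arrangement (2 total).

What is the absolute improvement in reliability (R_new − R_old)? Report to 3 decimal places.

R_before = 0.753
R_after = 1 − (1 − 0.753)^2 = 0.939
ΔR = 0.939 − 0.753 = 0.186

0.186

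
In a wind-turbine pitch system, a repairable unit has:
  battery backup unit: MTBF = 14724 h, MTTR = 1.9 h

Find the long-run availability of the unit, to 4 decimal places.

A(battery backup unit) = MTBF/(MTBF+MTTR) = 14724/(14724+1.9) = 0.9999

0.9999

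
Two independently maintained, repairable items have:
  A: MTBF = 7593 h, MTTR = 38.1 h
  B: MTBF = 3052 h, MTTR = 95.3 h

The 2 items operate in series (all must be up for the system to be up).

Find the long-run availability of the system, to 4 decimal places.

A(A) = MTBF/(MTBF+MTTR) = 7593/(7593+38.1) = 0.995007
A(B) = MTBF/(MTBF+MTTR) = 3052/(3052+95.3) = 0.969720
Series availability: 0.995007 × 0.969720 = 0.9649

0.9649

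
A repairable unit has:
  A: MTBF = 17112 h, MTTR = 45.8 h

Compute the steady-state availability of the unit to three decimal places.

A(A) = MTBF/(MTBF+MTTR) = 17112/(17112+45.8) = 0.997

0.997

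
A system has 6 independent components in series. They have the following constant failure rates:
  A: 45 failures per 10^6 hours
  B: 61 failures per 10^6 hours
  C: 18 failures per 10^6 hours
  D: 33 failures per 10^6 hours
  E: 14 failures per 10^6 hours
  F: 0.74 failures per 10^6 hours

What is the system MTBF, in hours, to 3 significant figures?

Series of exponential components: λ_sys = Σ λ_i
λ_sys = 0.000045 + 0.000061 + 0.000018 + 0.000033 + 0.000014 + 0.00000074 = 1.7174e-04 /h
MTBF = 1 / λ_sys = 5820 h

5820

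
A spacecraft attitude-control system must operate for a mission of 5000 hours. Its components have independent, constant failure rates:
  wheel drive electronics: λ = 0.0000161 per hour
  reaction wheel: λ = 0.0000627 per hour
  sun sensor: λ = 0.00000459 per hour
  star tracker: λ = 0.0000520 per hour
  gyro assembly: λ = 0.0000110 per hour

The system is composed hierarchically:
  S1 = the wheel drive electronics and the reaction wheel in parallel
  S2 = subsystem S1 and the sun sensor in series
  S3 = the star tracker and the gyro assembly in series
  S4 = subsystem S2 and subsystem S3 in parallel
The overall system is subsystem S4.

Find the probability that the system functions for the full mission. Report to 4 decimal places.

0.9884

R(wheel drive electronics) = exp(−0.0000161 × 5000) = 0.922655
R(reaction wheel) = exp(−0.0000627 × 5000) = 0.730884
R(sun sensor) = exp(−0.00000459 × 5000) = 0.977311
R(star tracker) = exp(−0.0000520 × 5000) = 0.771052
R(gyro assembly) = exp(−0.0000110 × 5000) = 0.946485
Parallel (wheel drive electronics and reaction wheel): 1 − (1 − 0.922655)(1 − 0.730884) = 0.979185
Series ([0.979185] and sun sensor): 0.979185 × 0.977311 = 0.956968
Series (star tracker and gyro assembly): 0.771052 × 0.946485 = 0.729789
Parallel ([0.956968] and [0.729789]): 1 − (1 − 0.956968)(1 − 0.729789) = 0.9884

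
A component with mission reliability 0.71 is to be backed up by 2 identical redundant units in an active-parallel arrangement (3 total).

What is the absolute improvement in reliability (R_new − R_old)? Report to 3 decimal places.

0.266

R_before = 0.71
R_after = 1 − (1 − 0.71)^3 = 0.976
ΔR = 0.976 − 0.71 = 0.266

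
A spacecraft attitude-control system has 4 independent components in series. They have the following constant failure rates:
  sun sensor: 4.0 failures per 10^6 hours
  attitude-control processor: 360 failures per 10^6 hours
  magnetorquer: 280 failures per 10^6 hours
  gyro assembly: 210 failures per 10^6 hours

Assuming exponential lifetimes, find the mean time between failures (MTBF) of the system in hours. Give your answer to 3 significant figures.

Series of exponential components: λ_sys = Σ λ_i
λ_sys = 0.0000040 + 0.00036 + 0.00028 + 0.00021 = 8.5400e-04 /h
MTBF = 1 / λ_sys = 1170 h

1170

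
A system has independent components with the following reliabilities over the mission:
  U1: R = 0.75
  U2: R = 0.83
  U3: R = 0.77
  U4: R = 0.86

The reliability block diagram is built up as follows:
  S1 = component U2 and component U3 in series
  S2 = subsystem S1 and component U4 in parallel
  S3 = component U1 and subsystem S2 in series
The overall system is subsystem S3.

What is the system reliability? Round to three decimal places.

Series (U2 and U3): 0.83000 × 0.77000 = 0.63910
Parallel ([0.63910] and U4): 1 − (1 − 0.63910)(1 − 0.86000) = 0.94947
Series (U1 and [0.94947]): 0.75000 × 0.94947 = 0.712

0.712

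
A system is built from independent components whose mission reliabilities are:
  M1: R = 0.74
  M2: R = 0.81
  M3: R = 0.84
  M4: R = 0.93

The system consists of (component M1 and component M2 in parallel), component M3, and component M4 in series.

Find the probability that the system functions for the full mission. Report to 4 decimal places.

Parallel (M1 and M2): 1 − (1 − 0.740000)(1 − 0.810000) = 0.950600
Series ([0.950600], M3, and M4): 0.950600 × 0.840000 × 0.930000 = 0.7426

0.7426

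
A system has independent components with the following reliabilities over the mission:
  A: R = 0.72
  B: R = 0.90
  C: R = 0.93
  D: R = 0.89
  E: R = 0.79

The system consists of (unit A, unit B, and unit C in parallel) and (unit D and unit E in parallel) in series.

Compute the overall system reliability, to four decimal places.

Parallel (A, B, and C): 1 − (1 − 0.720000)(1 − 0.900000)(1 − 0.930000) = 0.998040
Parallel (D and E): 1 − (1 − 0.890000)(1 − 0.790000) = 0.976900
Series ([0.998040] and [0.976900]): 0.998040 × 0.976900 = 0.9750

0.9750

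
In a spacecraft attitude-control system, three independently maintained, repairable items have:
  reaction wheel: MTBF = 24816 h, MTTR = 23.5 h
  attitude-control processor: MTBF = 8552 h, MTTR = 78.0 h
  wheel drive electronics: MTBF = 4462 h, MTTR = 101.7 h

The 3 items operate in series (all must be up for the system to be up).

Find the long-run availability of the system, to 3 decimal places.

0.968

A(reaction wheel) = MTBF/(MTBF+MTTR) = 24816/(24816+23.5) = 0.999054
A(attitude-control processor) = MTBF/(MTBF+MTTR) = 8552/(8552+78.0) = 0.990962
A(wheel drive electronics) = MTBF/(MTBF+MTTR) = 4462/(4462+101.7) = 0.977715
Series availability: 0.999054 × 0.990962 × 0.977715 = 0.968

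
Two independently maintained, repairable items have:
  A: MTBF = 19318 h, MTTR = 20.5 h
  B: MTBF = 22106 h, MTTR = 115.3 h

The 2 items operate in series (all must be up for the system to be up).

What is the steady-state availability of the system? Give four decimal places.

A(A) = MTBF/(MTBF+MTTR) = 19318/(19318+20.5) = 0.998940
A(B) = MTBF/(MTBF+MTTR) = 22106/(22106+115.3) = 0.994811
Series availability: 0.998940 × 0.994811 = 0.9938

0.9938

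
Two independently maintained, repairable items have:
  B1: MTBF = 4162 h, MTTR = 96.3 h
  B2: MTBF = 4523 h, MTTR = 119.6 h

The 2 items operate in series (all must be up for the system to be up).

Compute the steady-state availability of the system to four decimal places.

0.9522

A(B1) = MTBF/(MTBF+MTTR) = 4162/(4162+96.3) = 0.977385
A(B2) = MTBF/(MTBF+MTTR) = 4523/(4523+119.6) = 0.974239
Series availability: 0.977385 × 0.974239 = 0.9522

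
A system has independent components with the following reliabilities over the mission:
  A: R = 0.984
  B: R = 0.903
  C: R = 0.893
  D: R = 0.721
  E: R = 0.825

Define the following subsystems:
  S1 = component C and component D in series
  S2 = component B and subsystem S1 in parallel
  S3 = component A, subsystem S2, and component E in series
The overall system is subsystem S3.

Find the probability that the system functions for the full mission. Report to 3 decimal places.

0.784

Series (C and D): 0.89300 × 0.72100 = 0.64385
Parallel (B and [0.64385]): 1 − (1 − 0.90300)(1 − 0.64385) = 0.96545
Series (A, [0.96545], and E): 0.98400 × 0.96545 × 0.82500 = 0.784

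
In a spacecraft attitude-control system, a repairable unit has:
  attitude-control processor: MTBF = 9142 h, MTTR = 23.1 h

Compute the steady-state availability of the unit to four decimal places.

0.9975

A(attitude-control processor) = MTBF/(MTBF+MTTR) = 9142/(9142+23.1) = 0.9975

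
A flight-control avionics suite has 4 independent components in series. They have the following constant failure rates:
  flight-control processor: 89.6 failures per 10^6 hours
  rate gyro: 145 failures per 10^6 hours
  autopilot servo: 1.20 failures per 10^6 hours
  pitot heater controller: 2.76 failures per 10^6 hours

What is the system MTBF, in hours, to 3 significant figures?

Series of exponential components: λ_sys = Σ λ_i
λ_sys = 0.0000896 + 0.000145 + 0.00000120 + 0.00000276 = 2.3856e-04 /h
MTBF = 1 / λ_sys = 4190 h

4190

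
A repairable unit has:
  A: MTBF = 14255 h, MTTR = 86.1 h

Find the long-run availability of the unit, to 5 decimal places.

0.99400

A(A) = MTBF/(MTBF+MTTR) = 14255/(14255+86.1) = 0.99400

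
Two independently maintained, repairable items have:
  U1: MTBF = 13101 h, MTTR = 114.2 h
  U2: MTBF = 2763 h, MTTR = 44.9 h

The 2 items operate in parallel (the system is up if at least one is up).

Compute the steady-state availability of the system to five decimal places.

A(U1) = MTBF/(MTBF+MTTR) = 13101/(13101+114.2) = 0.991358
A(U2) = MTBF/(MTBF+MTTR) = 2763/(2763+44.9) = 0.984009
Parallel availability: 1 − (1 − 0.991358)(1 − 0.984009) = 0.99986

0.99986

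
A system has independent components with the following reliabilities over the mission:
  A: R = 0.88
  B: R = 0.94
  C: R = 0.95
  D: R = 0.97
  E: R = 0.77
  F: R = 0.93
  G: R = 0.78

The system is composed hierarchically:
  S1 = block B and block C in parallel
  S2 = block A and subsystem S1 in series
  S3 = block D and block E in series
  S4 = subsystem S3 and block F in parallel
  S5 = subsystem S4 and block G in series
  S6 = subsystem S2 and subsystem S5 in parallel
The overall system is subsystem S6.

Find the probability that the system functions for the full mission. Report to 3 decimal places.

0.971

Parallel (B and C): 1 − (1 − 0.94000)(1 − 0.95000) = 0.99700
Series (A and [0.99700]): 0.88000 × 0.99700 = 0.87736
Series (D and E): 0.97000 × 0.77000 = 0.74690
Parallel ([0.74690] and F): 1 − (1 − 0.74690)(1 − 0.93000) = 0.98228
Series ([0.98228] and G): 0.98228 × 0.78000 = 0.76618
Parallel ([0.87736] and [0.76618]): 1 − (1 − 0.87736)(1 − 0.76618) = 0.971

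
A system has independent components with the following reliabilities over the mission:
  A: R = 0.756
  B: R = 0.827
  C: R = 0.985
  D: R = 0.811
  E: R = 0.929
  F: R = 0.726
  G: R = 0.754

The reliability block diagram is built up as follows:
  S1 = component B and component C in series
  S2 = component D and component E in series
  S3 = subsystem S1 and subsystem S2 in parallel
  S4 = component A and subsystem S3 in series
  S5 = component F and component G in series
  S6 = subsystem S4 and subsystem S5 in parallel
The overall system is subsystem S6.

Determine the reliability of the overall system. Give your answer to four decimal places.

0.8739

Series (B and C): 0.827000 × 0.985000 = 0.814595
Series (D and E): 0.811000 × 0.929000 = 0.753419
Parallel ([0.814595] and [0.753419]): 1 − (1 − 0.814595)(1 − 0.753419) = 0.954283
Series (A and [0.954283]): 0.756000 × 0.954283 = 0.721438
Series (F and G): 0.726000 × 0.754000 = 0.547404
Parallel ([0.721438] and [0.547404]): 1 − (1 − 0.721438)(1 − 0.547404) = 0.8739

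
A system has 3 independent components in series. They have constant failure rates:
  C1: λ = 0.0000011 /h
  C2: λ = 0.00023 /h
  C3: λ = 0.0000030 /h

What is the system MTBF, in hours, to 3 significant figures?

4270

Series of exponential components: λ_sys = Σ λ_i
λ_sys = 0.0000011 + 0.00023 + 0.0000030 = 2.3410e-04 /h
MTBF = 1 / λ_sys = 4270 h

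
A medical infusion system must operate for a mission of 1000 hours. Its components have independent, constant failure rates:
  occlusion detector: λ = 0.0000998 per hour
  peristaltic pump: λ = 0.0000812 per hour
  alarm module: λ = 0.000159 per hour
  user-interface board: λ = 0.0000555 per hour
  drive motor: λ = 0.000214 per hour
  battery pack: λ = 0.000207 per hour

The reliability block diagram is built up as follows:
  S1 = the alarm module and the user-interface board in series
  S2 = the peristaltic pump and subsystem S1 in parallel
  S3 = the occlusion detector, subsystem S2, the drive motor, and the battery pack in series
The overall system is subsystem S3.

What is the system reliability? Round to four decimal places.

R(occlusion detector) = exp(−0.0000998 × 1000) = 0.905018
R(peristaltic pump) = exp(−0.0000812 × 1000) = 0.922009
R(alarm module) = exp(−0.000159 × 1000) = 0.852996
R(user-interface board) = exp(−0.0000555 × 1000) = 0.946012
R(drive motor) = exp(−0.000214 × 1000) = 0.807348
R(battery pack) = exp(−0.000207 × 1000) = 0.813020
Series (alarm module and user-interface board): 0.852996 × 0.946012 = 0.806944
Parallel (peristaltic pump and [0.806944]): 1 − (1 − 0.922009)(1 − 0.806944) = 0.984943
Series (occlusion detector, [0.984943], drive motor, and battery pack): 0.905018 × 0.984943 × 0.807348 × 0.813020 = 0.5851

0.5851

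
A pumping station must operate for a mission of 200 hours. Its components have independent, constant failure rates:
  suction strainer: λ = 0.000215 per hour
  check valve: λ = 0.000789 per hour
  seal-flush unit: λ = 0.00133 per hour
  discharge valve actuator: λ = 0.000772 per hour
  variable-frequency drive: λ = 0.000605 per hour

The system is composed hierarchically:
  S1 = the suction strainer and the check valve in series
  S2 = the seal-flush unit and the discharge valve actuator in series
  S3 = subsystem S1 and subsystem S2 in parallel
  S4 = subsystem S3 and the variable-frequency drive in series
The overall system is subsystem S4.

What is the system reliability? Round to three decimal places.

R(suction strainer) = exp(−0.000215 × 200) = 0.95791
R(check valve) = exp(−0.000789 × 200) = 0.85402
R(seal-flush unit) = exp(−0.00133 × 200) = 0.76644
R(discharge valve actuator) = exp(−0.000772 × 200) = 0.85693
R(variable-frequency drive) = exp(−0.000605 × 200) = 0.88603
Series (suction strainer and check valve): 0.95791 × 0.85402 = 0.81807
Series (seal-flush unit and discharge valve actuator): 0.76644 × 0.85693 = 0.65679
Parallel ([0.81807] and [0.65679]): 1 − (1 − 0.81807)(1 − 0.65679) = 0.93756
Series ([0.93756] and variable-frequency drive): 0.93756 × 0.88603 = 0.831

0.831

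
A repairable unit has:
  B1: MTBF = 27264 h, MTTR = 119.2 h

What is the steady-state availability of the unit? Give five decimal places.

0.99565

A(B1) = MTBF/(MTBF+MTTR) = 27264/(27264+119.2) = 0.99565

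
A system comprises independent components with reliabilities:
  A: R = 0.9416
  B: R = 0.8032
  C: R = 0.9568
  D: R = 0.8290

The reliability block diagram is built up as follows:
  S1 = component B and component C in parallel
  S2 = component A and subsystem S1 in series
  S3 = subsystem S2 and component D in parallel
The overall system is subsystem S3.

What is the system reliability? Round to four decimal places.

Parallel (B and C): 1 − (1 − 0.803200)(1 − 0.956800) = 0.991498
Series (A and [0.991498]): 0.941600 × 0.991498 = 0.933595
Parallel ([0.933595] and D): 1 − (1 − 0.933595)(1 − 0.829000) = 0.9886

0.9886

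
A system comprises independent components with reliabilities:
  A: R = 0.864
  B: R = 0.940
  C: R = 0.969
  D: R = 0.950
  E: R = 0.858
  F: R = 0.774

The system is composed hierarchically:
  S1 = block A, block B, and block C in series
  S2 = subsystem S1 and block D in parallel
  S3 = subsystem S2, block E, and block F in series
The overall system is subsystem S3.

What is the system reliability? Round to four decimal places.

Series (A, B, and C): 0.864000 × 0.940000 × 0.969000 = 0.786983
Parallel ([0.786983] and D): 1 − (1 − 0.786983)(1 − 0.950000) = 0.989349
Series ([0.989349], E, and F): 0.989349 × 0.858000 × 0.774000 = 0.6570

0.6570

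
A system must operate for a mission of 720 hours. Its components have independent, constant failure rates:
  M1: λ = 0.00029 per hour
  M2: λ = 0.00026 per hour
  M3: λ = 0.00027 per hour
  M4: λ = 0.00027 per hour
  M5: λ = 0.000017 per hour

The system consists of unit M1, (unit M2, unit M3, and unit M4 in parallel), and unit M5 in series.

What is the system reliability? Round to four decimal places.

R(M1) = exp(−0.00029 × 720) = 0.811558
R(M2) = exp(−0.00026 × 720) = 0.829278
R(M3) = exp(−0.00027 × 720) = 0.823329
R(M4) = exp(−0.00027 × 720) = 0.823329
R(M5) = exp(−0.000017 × 720) = 0.987835
Parallel (M2, M3, and M4): 1 − (1 − 0.829278)(1 − 0.823329)(1 − 0.823329) = 0.994671
Series (M1, [0.994671], and M5): 0.811558 × 0.994671 × 0.987835 = 0.7974

0.7974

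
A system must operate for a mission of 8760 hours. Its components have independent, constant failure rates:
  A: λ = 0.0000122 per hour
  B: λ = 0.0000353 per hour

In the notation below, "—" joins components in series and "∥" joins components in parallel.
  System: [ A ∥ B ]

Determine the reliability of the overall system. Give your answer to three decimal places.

R(A) = exp(−0.0000122 × 8760) = 0.89864
R(B) = exp(−0.0000353 × 8760) = 0.73401
Parallel (A and B): 1 − (1 − 0.89864)(1 − 0.73401) = 0.973

0.973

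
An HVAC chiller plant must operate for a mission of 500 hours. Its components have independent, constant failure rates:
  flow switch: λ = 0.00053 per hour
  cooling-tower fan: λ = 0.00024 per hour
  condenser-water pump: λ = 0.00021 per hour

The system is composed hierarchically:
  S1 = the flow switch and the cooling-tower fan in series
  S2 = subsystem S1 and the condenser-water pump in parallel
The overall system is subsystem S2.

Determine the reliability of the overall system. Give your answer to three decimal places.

0.968

R(flow switch) = exp(−0.00053 × 500) = 0.76721
R(cooling-tower fan) = exp(−0.00024 × 500) = 0.88692
R(condenser-water pump) = exp(−0.00021 × 500) = 0.90032
Series (flow switch and cooling-tower fan): 0.76721 × 0.88692 = 0.68045
Parallel ([0.68045] and condenser-water pump): 1 − (1 − 0.68045)(1 − 0.90032) = 0.968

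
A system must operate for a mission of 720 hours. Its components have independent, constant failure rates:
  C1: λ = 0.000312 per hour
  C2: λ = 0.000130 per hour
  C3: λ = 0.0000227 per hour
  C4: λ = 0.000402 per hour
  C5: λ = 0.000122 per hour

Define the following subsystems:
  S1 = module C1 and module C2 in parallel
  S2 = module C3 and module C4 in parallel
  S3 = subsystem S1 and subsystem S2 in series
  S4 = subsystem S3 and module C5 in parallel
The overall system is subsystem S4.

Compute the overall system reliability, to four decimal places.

0.9982

R(C1) = exp(−0.000312 × 720) = 0.798804
R(C2) = exp(−0.000130 × 720) = 0.910647
R(C3) = exp(−0.0000227 × 720) = 0.983789
R(C4) = exp(−0.000402 × 720) = 0.748683
R(C5) = exp(−0.000122 × 720) = 0.915907
Parallel (C1 and C2): 1 − (1 − 0.798804)(1 − 0.910647) = 0.982023
Parallel (C3 and C4): 1 − (1 − 0.983789)(1 − 0.748683) = 0.995926
Series ([0.982023] and [0.995926]): 0.982023 × 0.995926 = 0.978022
Parallel ([0.978022] and C5): 1 − (1 − 0.978022)(1 − 0.915907) = 0.9982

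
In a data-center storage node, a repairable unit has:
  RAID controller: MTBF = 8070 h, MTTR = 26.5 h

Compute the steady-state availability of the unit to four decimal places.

A(RAID controller) = MTBF/(MTBF+MTTR) = 8070/(8070+26.5) = 0.9967

0.9967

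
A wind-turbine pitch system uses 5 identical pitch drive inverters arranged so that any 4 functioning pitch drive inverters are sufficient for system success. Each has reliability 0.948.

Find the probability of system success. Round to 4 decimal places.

0.9757

R = Σ_{i=4}^{5} C(5,i) p^i (1−p)^{5−i} with p = 0.948
C(5,4)·0.948^4·0.052^1 = 0.209994
C(5,5)·0.948^5·0.052^0 = 0.765670
Sum = 0.9757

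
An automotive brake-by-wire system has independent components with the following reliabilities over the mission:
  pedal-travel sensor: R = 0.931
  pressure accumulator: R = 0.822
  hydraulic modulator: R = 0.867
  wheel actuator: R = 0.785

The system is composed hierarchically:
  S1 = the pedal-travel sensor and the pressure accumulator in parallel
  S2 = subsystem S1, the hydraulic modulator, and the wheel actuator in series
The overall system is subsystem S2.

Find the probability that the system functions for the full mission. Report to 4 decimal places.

0.6722

Parallel (pedal-travel sensor and pressure accumulator): 1 − (1 − 0.931000)(1 − 0.822000) = 0.987718
Series ([0.987718], hydraulic modulator, and wheel actuator): 0.987718 × 0.867000 × 0.785000 = 0.6722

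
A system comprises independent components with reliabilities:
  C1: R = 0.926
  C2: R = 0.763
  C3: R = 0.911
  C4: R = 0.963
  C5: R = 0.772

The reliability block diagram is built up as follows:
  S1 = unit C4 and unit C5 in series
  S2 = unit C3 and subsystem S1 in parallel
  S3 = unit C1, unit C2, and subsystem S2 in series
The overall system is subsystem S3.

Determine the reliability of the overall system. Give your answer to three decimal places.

0.690

Series (C4 and C5): 0.96300 × 0.77200 = 0.74344
Parallel (C3 and [0.74344]): 1 − (1 − 0.91100)(1 − 0.74344) = 0.97717
Series (C1, C2, and [0.97717]): 0.92600 × 0.76300 × 0.97717 = 0.690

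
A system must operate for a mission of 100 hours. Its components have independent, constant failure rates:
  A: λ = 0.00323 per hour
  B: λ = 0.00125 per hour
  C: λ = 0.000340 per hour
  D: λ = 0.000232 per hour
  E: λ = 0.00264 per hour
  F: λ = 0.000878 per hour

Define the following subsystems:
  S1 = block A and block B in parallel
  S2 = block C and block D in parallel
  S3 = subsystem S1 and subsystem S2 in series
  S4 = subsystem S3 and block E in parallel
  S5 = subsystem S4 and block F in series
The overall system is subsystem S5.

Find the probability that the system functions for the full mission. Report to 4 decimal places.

R(A) = exp(−0.00323 × 100) = 0.723974
R(B) = exp(−0.00125 × 100) = 0.882497
R(C) = exp(−0.000340 × 100) = 0.966572
R(D) = exp(−0.000232 × 100) = 0.977067
R(E) = exp(−0.00264 × 100) = 0.767974
R(F) = exp(−0.000878 × 100) = 0.915944
Parallel (A and B): 1 − (1 − 0.723974)(1 − 0.882497) = 0.967566
Parallel (C and D): 1 − (1 − 0.966572)(1 − 0.977067) = 0.999233
Series ([0.967566] and [0.999233]): 0.967566 × 0.999233 = 0.966824
Parallel ([0.966824] and E): 1 − (1 − 0.966824)(1 − 0.767974) = 0.992302
Series ([0.992302] and F): 0.992302 × 0.915944 = 0.9089

0.9089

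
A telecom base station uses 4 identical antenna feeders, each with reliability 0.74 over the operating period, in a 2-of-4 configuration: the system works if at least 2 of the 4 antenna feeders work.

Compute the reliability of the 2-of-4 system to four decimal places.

R = Σ_{i=2}^{4} C(4,i) p^i (1−p)^{4−i} with p = 0.74
C(4,2)·0.74^2·0.26^2 = 0.222107
C(4,3)·0.74^3·0.26^1 = 0.421433
C(4,4)·0.74^4·0.26^0 = 0.299866
Sum = 0.9434

0.9434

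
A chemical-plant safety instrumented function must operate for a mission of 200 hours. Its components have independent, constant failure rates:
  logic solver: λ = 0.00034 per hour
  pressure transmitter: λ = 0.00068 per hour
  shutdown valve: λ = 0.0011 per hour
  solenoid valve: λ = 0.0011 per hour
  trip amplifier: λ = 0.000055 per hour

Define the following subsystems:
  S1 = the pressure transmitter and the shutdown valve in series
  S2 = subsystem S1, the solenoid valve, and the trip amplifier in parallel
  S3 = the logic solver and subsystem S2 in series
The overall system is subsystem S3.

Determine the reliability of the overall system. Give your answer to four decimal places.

0.9337

R(logic solver) = exp(−0.00034 × 200) = 0.934260
R(pressure transmitter) = exp(−0.00068 × 200) = 0.872843
R(shutdown valve) = exp(−0.0011 × 200) = 0.802519
R(solenoid valve) = exp(−0.0011 × 200) = 0.802519
R(trip amplifier) = exp(−0.000055 × 200) = 0.989060
Series (pressure transmitter and shutdown valve): 0.872843 × 0.802519 = 0.700473
Parallel ([0.700473], solenoid valve, and trip amplifier): 1 − (1 − 0.700473)(1 − 0.802519)(1 − 0.989060) = 0.999353
Series (logic solver and [0.999353]): 0.934260 × 0.999353 = 0.9337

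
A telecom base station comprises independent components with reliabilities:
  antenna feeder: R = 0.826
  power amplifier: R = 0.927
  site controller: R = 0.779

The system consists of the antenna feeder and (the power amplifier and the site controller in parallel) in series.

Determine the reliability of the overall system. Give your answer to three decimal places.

0.813

Parallel (power amplifier and site controller): 1 − (1 − 0.92700)(1 − 0.77900) = 0.98387
Series (antenna feeder and [0.98387]): 0.82600 × 0.98387 = 0.813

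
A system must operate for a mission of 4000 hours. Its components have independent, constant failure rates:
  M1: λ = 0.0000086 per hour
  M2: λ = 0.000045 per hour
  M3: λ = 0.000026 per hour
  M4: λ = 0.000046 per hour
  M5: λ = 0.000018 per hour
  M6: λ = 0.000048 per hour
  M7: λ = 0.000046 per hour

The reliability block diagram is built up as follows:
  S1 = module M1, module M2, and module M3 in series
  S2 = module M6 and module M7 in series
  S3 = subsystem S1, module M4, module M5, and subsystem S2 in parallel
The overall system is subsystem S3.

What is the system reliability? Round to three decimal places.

0.999

R(M1) = exp(−0.0000086 × 4000) = 0.96618
R(M2) = exp(−0.000045 × 4000) = 0.83527
R(M3) = exp(−0.000026 × 4000) = 0.90123
R(M4) = exp(−0.000046 × 4000) = 0.83194
R(M5) = exp(−0.000018 × 4000) = 0.93053
R(M6) = exp(−0.000048 × 4000) = 0.82531
R(M7) = exp(−0.000046 × 4000) = 0.83194
Series (M1, M2, and M3): 0.96618 × 0.83527 × 0.90123 = 0.72731
Series (M6 and M7): 0.82531 × 0.83194 = 0.68661
Parallel ([0.72731], M4, M5, and [0.68661]): 1 − (1 − 0.72731)(1 − 0.83194)(1 − 0.93053)(1 − 0.68661) = 0.999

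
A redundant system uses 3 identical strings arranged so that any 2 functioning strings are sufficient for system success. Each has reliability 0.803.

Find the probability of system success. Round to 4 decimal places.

R = Σ_{i=2}^{3} C(3,i) p^i (1−p)^{3−i} with p = 0.803
C(3,2)·0.803^2·0.197^1 = 0.381082
C(3,3)·0.803^3·0.197^0 = 0.517782
Sum = 0.8989

0.8989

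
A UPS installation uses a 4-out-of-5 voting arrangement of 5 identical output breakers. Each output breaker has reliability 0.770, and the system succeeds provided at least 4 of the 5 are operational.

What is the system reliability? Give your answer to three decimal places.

R = Σ_{i=4}^{5} C(5,i) p^i (1−p)^{5−i} with p = 0.770
C(5,4)·0.770^4·0.230^1 = 0.40426
C(5,5)·0.770^5·0.230^0 = 0.27068
Sum = 0.675

0.675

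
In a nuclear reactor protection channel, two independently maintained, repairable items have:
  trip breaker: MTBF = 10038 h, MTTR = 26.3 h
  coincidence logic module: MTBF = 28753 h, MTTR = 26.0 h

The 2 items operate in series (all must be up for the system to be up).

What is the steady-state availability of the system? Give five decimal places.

0.99649

A(trip breaker) = MTBF/(MTBF+MTTR) = 10038/(10038+26.3) = 0.997387
A(coincidence logic module) = MTBF/(MTBF+MTTR) = 28753/(28753+26.0) = 0.999097
Series availability: 0.997387 × 0.999097 = 0.99649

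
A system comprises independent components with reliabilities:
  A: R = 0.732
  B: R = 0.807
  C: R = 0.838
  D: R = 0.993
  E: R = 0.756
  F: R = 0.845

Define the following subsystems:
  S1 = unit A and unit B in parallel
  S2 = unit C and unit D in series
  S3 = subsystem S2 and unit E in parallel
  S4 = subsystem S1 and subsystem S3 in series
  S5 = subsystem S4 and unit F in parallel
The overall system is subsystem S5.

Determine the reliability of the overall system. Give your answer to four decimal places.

Parallel (A and B): 1 − (1 − 0.732000)(1 − 0.807000) = 0.948276
Series (C and D): 0.838000 × 0.993000 = 0.832134
Parallel ([0.832134] and E): 1 − (1 − 0.832134)(1 − 0.756000) = 0.959041
Series ([0.948276] and [0.959041]): 0.948276 × 0.959041 = 0.909436
Parallel ([0.909436] and F): 1 − (1 − 0.909436)(1 − 0.845000) = 0.9860

0.9860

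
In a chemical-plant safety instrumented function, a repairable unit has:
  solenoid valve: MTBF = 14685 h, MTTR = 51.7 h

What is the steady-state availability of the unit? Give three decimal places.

0.996

A(solenoid valve) = MTBF/(MTBF+MTTR) = 14685/(14685+51.7) = 0.996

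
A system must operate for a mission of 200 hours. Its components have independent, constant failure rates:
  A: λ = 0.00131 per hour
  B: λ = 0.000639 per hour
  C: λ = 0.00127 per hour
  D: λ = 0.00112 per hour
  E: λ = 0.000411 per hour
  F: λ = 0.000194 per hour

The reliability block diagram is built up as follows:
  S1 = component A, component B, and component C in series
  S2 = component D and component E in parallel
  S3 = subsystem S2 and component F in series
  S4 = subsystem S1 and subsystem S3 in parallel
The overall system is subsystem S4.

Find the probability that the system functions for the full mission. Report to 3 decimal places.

0.975

R(A) = exp(−0.00131 × 200) = 0.76951
R(B) = exp(−0.000639 × 200) = 0.88003
R(C) = exp(−0.00127 × 200) = 0.77569
R(D) = exp(−0.00112 × 200) = 0.79932
R(E) = exp(−0.000411 × 200) = 0.92109
R(F) = exp(−0.000194 × 200) = 0.96194
Series (A, B, and C): 0.76951 × 0.88003 × 0.77569 = 0.52529
Parallel (D and E): 1 − (1 − 0.79932)(1 − 0.92109) = 0.98416
Series ([0.98416] and F): 0.98416 × 0.96194 = 0.94670
Parallel ([0.52529] and [0.94670]): 1 − (1 − 0.52529)(1 − 0.94670) = 0.975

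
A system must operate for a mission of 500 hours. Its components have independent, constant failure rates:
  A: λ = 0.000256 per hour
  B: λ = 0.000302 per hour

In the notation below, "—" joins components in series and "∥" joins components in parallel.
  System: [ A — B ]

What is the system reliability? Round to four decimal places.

0.7565

R(A) = exp(−0.000256 × 500) = 0.879853
R(B) = exp(−0.000302 × 500) = 0.859848
Series (A and B): 0.879853 × 0.859848 = 0.7565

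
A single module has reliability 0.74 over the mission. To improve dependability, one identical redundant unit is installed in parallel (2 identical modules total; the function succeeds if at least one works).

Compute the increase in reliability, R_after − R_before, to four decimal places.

0.1924

R_before = 0.74
R_after = 1 − (1 − 0.74)^2 = 0.9324
ΔR = 0.9324 − 0.74 = 0.1924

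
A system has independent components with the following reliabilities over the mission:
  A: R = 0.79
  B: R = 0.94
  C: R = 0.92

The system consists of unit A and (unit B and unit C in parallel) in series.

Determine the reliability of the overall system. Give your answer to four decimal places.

0.7862

Parallel (B and C): 1 − (1 − 0.940000)(1 − 0.920000) = 0.995200
Series (A and [0.995200]): 0.790000 × 0.995200 = 0.7862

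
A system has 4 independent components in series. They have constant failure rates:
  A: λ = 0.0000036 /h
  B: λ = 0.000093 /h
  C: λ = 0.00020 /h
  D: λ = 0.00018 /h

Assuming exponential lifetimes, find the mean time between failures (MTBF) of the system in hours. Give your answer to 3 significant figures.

Series of exponential components: λ_sys = Σ λ_i
λ_sys = 0.0000036 + 0.000093 + 0.00020 + 0.00018 = 4.7660e-04 /h
MTBF = 1 / λ_sys = 2100 h

2100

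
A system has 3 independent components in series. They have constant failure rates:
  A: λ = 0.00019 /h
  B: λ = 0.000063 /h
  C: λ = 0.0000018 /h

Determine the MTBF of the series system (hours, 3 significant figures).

3920

Series of exponential components: λ_sys = Σ λ_i
λ_sys = 0.00019 + 0.000063 + 0.0000018 = 2.5480e-04 /h
MTBF = 1 / λ_sys = 3920 h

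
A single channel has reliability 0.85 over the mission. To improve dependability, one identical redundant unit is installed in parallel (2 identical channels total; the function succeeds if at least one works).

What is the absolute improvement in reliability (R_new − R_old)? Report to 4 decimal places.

0.1275

R_before = 0.85
R_after = 1 − (1 − 0.85)^2 = 0.9775
ΔR = 0.9775 − 0.85 = 0.1275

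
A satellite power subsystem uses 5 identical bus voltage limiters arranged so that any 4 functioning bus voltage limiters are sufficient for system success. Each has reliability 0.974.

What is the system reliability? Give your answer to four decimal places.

0.9936

R = Σ_{i=4}^{5} C(5,i) p^i (1−p)^{5−i} with p = 0.974
C(5,4)·0.974^4·0.026^1 = 0.116998
C(5,5)·0.974^5·0.026^0 = 0.876587
Sum = 0.9936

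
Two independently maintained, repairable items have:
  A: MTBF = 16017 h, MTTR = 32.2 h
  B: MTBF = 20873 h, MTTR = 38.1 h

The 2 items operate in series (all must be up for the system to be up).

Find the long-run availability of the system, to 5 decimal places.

0.99618

A(A) = MTBF/(MTBF+MTTR) = 16017/(16017+32.2) = 0.997994
A(B) = MTBF/(MTBF+MTTR) = 20873/(20873+38.1) = 0.998178
Series availability: 0.997994 × 0.998178 = 0.99618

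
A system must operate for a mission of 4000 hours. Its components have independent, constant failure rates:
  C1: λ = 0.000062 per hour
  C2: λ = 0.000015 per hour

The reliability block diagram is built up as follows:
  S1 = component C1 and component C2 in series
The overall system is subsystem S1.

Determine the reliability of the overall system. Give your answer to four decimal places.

R(C1) = exp(−0.000062 × 4000) = 0.780360
R(C2) = exp(−0.000015 × 4000) = 0.941765
Series (C1 and C2): 0.780360 × 0.941765 = 0.7349

0.7349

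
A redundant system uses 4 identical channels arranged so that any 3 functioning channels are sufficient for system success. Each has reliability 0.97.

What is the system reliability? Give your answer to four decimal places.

R = Σ_{i=3}^{4} C(4,i) p^i (1−p)^{4−i} with p = 0.97
C(4,3)·0.97^3·0.03^1 = 0.109521
C(4,4)·0.97^4·0.03^0 = 0.885293
Sum = 0.9948

0.9948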